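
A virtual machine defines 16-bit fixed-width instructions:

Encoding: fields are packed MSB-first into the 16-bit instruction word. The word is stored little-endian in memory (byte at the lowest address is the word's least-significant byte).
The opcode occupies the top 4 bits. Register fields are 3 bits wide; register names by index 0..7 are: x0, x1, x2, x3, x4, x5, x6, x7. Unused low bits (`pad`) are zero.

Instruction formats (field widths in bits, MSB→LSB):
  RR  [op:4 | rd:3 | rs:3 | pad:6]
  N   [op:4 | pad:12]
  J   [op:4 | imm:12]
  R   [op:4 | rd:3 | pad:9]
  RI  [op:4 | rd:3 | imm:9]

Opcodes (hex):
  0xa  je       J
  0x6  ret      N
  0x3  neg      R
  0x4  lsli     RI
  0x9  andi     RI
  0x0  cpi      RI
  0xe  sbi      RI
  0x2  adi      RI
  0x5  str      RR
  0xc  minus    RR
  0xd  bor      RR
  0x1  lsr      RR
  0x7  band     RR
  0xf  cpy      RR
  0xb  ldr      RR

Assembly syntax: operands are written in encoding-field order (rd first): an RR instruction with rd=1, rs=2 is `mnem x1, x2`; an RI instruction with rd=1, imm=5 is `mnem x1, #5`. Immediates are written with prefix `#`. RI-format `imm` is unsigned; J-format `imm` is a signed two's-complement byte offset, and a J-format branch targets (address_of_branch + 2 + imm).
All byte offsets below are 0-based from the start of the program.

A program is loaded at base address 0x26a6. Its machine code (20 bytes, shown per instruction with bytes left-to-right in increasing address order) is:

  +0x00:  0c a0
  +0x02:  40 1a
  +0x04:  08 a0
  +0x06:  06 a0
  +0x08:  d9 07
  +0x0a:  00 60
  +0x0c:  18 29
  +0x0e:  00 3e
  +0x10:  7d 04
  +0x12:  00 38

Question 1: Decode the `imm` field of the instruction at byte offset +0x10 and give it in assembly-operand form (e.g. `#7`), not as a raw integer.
[10] 7d 04 → 0x047d
  opcode bits[15:12]=0x0: cpi/RI
  rd: (w>>9)&0x7=0x2 → x2
  imm: (w>>0)&0x1ff=0x7d → #125

#125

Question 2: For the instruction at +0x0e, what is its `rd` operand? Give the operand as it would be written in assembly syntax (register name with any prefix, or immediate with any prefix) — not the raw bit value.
off 0x0e: read 00 3e as little → 0x3e00
  top 4b → 0x3 → neg [R]
  rd@[11:9]=0x7 ⇒ x7

x7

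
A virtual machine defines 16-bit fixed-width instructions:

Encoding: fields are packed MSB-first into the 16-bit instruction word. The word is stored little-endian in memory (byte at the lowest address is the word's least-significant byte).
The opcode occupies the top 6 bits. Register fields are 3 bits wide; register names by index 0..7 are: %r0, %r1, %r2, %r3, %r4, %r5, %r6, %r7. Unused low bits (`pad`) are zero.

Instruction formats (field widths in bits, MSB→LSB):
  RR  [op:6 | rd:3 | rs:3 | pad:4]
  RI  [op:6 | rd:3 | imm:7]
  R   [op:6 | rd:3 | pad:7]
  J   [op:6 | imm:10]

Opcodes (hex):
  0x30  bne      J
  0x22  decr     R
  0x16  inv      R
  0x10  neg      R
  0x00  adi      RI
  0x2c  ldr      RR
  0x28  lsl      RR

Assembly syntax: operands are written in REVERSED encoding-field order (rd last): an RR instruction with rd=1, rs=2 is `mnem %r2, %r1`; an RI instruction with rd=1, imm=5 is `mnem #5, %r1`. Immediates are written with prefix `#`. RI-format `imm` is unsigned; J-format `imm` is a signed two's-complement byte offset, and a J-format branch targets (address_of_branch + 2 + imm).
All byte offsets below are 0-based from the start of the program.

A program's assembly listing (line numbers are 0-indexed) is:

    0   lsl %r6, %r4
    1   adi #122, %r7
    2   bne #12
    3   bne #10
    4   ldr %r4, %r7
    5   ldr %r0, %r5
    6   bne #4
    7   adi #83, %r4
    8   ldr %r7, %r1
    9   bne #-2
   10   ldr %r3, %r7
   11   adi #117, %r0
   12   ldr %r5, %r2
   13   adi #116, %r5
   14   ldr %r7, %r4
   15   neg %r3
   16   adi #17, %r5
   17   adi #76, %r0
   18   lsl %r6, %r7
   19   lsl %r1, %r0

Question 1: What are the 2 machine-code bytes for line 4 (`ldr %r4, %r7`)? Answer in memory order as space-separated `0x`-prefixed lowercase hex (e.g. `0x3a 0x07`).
L4: ldr op=0x2c:6|rd=7:3|rs=4:3|pad=0:4 ⇒ 0xb3c0 ⇒ little c0 b3

0xc0 0xb3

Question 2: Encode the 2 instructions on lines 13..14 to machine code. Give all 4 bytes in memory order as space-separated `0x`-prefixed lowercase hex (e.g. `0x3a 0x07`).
0xf4 0x02 0x70 0xb2

L13: adi op=0x0:6|rd=5:3|imm=116:7 ⇒ 0x02f4 ⇒ little f4 02
L14: ldr op=0x2c:6|rd=4:3|rs=7:3|pad=0:4 ⇒ 0xb270 ⇒ little 70 b2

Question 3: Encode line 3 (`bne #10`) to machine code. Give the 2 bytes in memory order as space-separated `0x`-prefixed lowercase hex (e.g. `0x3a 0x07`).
0x0a 0xc0

3. bne fields op=0x30:6|imm=10:10 → word c00ah → 0a c0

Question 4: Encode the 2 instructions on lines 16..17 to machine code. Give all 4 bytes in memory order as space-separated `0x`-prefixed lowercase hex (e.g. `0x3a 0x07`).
16. adi fields op=0x0:6|rd=5:3|imm=17:7 → word 0291h → 91 02
17. adi fields op=0x0:6|rd=0:3|imm=76:7 → word 004ch → 4c 00

0x91 0x02 0x4c 0x00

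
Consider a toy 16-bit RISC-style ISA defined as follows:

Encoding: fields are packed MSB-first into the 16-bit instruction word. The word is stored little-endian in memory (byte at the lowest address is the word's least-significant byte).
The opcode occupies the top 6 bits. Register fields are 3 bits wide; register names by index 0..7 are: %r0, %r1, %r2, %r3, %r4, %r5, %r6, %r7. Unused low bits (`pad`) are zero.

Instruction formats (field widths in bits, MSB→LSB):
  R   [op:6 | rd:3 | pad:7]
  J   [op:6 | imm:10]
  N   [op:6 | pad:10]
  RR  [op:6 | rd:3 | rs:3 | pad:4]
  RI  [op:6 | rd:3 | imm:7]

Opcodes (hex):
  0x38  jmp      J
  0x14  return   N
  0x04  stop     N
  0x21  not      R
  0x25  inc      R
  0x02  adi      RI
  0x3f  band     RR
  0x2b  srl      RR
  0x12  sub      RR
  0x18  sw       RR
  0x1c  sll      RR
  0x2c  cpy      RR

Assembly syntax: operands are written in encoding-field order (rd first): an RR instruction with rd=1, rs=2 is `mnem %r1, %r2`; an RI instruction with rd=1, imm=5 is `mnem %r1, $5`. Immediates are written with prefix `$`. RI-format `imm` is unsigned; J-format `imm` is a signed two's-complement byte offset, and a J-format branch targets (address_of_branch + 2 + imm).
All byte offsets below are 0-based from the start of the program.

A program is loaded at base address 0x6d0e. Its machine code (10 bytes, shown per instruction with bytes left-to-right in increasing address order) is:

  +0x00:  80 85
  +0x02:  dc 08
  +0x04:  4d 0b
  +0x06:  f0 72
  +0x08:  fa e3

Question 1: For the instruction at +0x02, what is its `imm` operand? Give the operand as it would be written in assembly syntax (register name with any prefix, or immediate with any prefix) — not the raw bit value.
+0x02: dc 08 ⇒ word 0x08dc (little)
  opcode bits[15:10]=0x2: adi/RI
  rd@[9:7]=0x1 ⇒ %r1
  imm@[6:0]=0x5c ⇒ $92

$92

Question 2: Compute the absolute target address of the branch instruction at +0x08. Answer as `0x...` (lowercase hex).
off 0x08: read fa e3 as little → 0xe3fa
  top 6b → 0x38 → jmp [J]
  imm: (w>>0)&0x3ff=0x3fa (s10→-6) → $-6
  target = base 0x6d0e + off 0x08 + 2 + imm -6 = 0x6d12

0x6d12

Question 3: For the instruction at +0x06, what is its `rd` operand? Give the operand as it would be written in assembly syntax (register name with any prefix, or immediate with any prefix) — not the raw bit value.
off 0x06: read f0 72 as little → 0x72f0
  op=0x72f0>>10=0x1c ⇒ sll (RR)
  rd@[9:7]=0x5 ⇒ %r5
  rs@[6:4]=0x7 ⇒ %r7

%r5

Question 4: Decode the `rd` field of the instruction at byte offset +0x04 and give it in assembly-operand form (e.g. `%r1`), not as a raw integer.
[04] 4d 0b → 0x0b4d
  top 6b → 0x2 → adi [RI]
  rd@[9:7]=0x6 ⇒ %r6
  imm@[6:0]=0x4d ⇒ $77

%r6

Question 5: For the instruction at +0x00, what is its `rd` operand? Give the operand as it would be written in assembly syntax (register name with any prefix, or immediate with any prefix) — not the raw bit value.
%r3

@+00  little-endian(80 85) = 0x8580
  opcode bits[15:10]=0x21: not/R
  rd: (w>>7)&0x7=0x3 → %r3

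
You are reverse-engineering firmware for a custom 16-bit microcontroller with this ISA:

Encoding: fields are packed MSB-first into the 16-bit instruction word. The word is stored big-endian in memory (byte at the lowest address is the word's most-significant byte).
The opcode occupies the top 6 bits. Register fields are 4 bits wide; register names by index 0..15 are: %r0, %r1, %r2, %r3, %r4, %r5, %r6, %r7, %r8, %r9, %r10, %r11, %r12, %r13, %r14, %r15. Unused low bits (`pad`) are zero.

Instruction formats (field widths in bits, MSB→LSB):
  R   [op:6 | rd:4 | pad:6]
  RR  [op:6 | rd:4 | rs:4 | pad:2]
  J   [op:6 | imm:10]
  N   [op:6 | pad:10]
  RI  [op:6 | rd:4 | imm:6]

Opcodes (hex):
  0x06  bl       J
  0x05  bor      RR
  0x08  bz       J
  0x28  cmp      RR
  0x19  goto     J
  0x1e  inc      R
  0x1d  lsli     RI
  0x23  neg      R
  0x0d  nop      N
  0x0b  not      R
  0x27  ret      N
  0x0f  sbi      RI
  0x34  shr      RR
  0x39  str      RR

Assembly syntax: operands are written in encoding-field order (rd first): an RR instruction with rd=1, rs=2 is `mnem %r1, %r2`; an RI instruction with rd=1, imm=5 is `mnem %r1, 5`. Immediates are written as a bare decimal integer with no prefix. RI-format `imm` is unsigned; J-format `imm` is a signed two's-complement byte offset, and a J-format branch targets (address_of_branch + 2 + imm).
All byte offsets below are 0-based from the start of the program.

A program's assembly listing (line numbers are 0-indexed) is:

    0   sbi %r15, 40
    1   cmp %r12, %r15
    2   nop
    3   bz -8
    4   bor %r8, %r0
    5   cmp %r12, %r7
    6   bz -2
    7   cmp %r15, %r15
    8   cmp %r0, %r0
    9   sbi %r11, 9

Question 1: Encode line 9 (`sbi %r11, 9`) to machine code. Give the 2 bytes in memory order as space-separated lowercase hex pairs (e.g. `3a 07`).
3e c9

9. sbi fields op=0xf:6|rd=11:4|imm=9:6 → word 3ec9h → 3e c9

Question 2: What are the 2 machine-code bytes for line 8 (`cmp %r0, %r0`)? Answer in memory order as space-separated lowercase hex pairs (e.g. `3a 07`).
a0 00

line 8 (cmp): pack op=0x28:6|rd=0:4|rs=0:4|pad=0:2 = 0xa000; big→ a0 00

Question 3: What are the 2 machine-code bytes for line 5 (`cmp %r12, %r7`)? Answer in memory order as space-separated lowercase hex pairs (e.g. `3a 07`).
L5: cmp op=0x28:6|rd=12:4|rs=7:4|pad=0:2 ⇒ 0xa31c ⇒ big a3 1c

a3 1c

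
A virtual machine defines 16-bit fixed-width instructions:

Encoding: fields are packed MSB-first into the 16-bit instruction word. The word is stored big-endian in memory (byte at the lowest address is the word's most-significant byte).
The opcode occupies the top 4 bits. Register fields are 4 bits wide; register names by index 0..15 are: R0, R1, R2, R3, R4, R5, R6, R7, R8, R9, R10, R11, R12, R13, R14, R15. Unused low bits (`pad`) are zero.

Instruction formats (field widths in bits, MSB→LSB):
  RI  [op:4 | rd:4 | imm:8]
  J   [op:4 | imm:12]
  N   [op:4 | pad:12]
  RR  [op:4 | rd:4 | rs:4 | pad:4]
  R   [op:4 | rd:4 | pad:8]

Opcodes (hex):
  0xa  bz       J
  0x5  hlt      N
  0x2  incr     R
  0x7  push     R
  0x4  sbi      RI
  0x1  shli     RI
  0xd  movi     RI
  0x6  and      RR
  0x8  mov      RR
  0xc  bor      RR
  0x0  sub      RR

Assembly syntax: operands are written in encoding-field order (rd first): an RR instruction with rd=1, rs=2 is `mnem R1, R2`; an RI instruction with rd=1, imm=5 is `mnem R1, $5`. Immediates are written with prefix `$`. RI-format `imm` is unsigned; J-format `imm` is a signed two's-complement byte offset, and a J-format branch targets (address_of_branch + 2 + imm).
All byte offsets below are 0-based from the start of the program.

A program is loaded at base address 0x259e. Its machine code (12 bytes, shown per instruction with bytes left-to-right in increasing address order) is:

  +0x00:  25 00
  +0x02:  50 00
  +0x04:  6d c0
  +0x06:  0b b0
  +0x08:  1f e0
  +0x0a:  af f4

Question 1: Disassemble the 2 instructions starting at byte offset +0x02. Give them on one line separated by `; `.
+0x02: 50 00 ⇒ word 0x5000 (big)
  op=0x5000>>12=0x5 ⇒ hlt (N)
+0x04: 6d c0 ⇒ word 0x6dc0 (big)
  op=0x6dc0>>12=0x6 ⇒ and (RR)
  [11:8] rd=13 = R13
  [7:4] rs=12 = R12

hlt; and R13, R12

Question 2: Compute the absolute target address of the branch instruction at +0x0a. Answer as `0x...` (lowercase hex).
off 0x0a: read af f4 as big → 0xaff4
  opcode bits[15:12]=0xa: bz/J
  imm@[11:0]=0xff4 (s12→-12) ⇒ $-12
  target = base 0x259e + off 0x0a + 2 + imm -12 = 0x259e

0x259e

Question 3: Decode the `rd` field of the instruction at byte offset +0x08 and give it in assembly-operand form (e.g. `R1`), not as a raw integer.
[08] 1f e0 → 0x1fe0
  top 4b → 0x1 → shli [RI]
  rd@[11:8]=0xf ⇒ R15
  imm@[7:0]=0xe0 ⇒ $224

R15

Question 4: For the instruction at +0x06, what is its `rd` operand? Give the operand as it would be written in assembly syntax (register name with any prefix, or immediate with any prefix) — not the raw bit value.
R11

@+06  big-endian(0b b0) = 0x0bb0
  top 4b → 0x0 → sub [RR]
  [11:8] rd=11 = R11
  [7:4] rs=11 = R11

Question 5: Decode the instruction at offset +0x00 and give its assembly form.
incr R5

+0x00: 25 00 ⇒ word 0x2500 (big)
  op=0x2500>>12=0x2 ⇒ incr (R)
  rd@[11:8]=0x5 ⇒ R5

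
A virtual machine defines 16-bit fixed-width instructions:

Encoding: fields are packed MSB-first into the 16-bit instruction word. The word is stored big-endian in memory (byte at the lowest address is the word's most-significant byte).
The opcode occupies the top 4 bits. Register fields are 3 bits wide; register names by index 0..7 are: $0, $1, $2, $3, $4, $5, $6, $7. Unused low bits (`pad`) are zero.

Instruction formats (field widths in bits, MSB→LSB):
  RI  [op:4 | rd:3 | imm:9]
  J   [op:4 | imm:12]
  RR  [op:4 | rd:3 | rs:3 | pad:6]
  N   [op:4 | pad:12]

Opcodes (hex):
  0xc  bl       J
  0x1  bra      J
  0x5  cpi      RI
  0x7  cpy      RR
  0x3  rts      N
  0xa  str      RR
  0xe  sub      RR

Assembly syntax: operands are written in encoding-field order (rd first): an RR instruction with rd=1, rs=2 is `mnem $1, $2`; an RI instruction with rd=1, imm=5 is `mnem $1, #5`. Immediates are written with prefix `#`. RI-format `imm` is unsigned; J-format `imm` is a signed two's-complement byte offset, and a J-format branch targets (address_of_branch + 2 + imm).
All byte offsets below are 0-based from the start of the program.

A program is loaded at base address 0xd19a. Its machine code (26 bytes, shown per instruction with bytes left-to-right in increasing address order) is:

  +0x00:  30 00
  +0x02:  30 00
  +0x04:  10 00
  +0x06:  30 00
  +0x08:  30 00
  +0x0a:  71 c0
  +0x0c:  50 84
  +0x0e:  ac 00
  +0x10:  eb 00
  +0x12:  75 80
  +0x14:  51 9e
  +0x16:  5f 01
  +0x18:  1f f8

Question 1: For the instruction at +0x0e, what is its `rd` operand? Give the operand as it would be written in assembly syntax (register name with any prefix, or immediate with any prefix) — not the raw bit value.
$6

+0x0e: ac 00 ⇒ word 0xac00 (big)
  op=0xac00>>12=0xa ⇒ str (RR)
  [11:9] rd=6 = $6
  [8:6] rs=0 = $0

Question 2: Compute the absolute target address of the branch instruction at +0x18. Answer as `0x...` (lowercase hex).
0xd1ac

+0x18: 1f f8 ⇒ word 0x1ff8 (big)
  op=0x1ff8>>12=0x1 ⇒ bra (J)
  imm: (w>>0)&0xfff=0xff8 (s12→-8) → #-8
  target = base 0xd19a + off 0x18 + 2 + imm -8 = 0xd1ac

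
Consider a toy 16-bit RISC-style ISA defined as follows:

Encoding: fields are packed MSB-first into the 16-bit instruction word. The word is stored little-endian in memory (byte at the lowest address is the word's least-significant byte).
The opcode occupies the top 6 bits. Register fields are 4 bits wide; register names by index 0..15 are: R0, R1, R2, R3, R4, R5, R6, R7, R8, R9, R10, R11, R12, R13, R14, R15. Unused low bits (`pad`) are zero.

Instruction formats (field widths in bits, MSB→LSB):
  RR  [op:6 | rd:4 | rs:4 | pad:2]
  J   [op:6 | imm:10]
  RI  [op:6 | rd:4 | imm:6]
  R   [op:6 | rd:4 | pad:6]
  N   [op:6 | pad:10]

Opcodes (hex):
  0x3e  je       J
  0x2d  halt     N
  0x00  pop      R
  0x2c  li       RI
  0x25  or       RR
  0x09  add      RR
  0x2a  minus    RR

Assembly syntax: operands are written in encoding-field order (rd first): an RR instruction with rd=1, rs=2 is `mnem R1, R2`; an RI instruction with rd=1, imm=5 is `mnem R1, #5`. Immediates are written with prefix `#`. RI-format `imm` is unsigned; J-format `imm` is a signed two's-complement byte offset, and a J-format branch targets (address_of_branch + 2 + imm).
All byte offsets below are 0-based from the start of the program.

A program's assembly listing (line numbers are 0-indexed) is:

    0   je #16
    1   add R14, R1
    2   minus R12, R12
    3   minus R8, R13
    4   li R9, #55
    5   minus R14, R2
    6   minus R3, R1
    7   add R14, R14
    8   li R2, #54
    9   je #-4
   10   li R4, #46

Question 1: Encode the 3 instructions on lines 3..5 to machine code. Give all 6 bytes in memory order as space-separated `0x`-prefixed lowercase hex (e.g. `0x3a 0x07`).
0x34 0xaa 0x77 0xb2 0x88 0xab

3. minus fields op=0x2a:6|rd=8:4|rs=13:4|pad=0:2 → word aa34h → 34 aa
4. li fields op=0x2c:6|rd=9:4|imm=55:6 → word b277h → 77 b2
5. minus fields op=0x2a:6|rd=14:4|rs=2:4|pad=0:2 → word ab88h → 88 ab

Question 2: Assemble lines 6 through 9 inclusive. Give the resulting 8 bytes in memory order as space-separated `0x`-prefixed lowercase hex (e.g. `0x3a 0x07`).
line 6 (minus): pack op=0x2a:6|rd=3:4|rs=1:4|pad=0:2 = 0xa8c4; little→ c4 a8
line 7 (add): pack op=0x9:6|rd=14:4|rs=14:4|pad=0:2 = 0x27b8; little→ b8 27
line 8 (li): pack op=0x2c:6|rd=2:4|imm=54:6 = 0xb0b6; little→ b6 b0
line 9 (je): pack op=0x3e:6|imm=-4:10 = 0xfbfc; little→ fc fb

0xc4 0xa8 0xb8 0x27 0xb6 0xb0 0xfc 0xfb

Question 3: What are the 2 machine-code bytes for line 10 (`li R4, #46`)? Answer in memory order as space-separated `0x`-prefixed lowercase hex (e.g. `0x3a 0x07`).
0x2e 0xb1

L10: li op=0x2c:6|rd=4:4|imm=46:6 ⇒ 0xb12e ⇒ little 2e b1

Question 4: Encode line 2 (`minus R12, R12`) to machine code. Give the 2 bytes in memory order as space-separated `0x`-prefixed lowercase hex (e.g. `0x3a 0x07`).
0x30 0xab

line 2 (minus): pack op=0x2a:6|rd=12:4|rs=12:4|pad=0:2 = 0xab30; little→ 30 ab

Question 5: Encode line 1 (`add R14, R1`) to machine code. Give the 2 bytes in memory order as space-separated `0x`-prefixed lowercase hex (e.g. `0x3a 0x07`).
1. add fields op=0x9:6|rd=14:4|rs=1:4|pad=0:2 → word 2784h → 84 27

0x84 0x27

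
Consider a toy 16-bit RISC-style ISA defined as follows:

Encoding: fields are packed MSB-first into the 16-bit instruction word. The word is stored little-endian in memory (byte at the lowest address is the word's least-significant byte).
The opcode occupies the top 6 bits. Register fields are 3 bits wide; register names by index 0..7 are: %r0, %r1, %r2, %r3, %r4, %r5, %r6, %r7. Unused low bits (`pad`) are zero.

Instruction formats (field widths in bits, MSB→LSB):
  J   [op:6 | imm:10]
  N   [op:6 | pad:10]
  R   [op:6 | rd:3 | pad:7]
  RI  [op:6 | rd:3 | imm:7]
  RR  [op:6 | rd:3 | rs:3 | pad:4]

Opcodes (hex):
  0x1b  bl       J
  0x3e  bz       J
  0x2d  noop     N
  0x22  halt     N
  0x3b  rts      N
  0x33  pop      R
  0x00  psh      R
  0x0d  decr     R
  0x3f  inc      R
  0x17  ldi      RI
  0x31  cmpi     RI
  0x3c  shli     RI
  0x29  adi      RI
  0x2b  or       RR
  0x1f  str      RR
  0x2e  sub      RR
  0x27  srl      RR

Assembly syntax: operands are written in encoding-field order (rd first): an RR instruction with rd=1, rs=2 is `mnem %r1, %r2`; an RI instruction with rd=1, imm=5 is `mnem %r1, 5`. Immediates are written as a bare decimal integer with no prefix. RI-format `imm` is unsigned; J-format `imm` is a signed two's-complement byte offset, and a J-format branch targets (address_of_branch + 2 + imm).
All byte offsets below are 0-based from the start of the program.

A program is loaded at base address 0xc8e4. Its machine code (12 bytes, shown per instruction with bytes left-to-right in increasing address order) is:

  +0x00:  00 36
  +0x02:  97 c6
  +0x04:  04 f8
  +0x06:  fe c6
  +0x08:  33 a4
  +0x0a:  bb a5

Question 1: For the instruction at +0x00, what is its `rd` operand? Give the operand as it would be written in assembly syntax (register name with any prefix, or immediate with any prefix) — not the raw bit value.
[00] 00 36 → 0x3600
  opcode bits[15:10]=0xd: decr/R
  rd@[9:7]=0x4 ⇒ %r4

%r4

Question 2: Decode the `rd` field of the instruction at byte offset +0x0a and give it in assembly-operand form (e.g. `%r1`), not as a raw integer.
%r3

off 0x0a: read bb a5 as little → 0xa5bb
  top 6b → 0x29 → adi [RI]
  rd@[9:7]=0x3 ⇒ %r3
  imm@[6:0]=0x3b ⇒ 59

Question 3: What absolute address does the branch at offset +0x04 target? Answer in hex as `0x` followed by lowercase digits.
[04] 04 f8 → 0xf804
  top 6b → 0x3e → bz [J]
  [9:0] imm=4 = 4
  target = base 0xc8e4 + off 0x04 + 2 + imm 4 = 0xc8ee

0xc8ee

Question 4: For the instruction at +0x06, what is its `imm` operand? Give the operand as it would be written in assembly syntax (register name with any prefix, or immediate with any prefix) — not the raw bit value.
126

@+06  little-endian(fe c6) = 0xc6fe
  op=0xc6fe>>10=0x31 ⇒ cmpi (RI)
  [9:7] rd=5 = %r5
  [6:0] imm=126 = 126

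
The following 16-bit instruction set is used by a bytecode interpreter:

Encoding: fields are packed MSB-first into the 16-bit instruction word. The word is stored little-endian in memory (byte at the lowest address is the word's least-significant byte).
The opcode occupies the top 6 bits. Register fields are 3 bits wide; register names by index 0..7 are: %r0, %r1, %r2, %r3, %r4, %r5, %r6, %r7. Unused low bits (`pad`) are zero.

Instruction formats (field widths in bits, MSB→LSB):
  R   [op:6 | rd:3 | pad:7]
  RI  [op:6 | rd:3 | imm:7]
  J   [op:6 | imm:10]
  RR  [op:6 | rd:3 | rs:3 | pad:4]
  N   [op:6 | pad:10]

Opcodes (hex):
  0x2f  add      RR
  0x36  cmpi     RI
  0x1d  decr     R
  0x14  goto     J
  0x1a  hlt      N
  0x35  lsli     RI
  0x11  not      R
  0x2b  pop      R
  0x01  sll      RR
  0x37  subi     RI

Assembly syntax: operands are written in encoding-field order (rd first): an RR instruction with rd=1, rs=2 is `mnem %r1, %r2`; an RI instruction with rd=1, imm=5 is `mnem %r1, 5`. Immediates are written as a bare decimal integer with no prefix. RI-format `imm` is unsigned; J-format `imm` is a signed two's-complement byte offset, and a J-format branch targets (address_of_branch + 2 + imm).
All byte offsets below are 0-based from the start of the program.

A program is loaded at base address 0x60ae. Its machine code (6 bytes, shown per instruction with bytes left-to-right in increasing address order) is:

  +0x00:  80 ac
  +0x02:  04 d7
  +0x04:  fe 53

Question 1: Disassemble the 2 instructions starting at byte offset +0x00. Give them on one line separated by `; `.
off 0x00: read 80 ac as little → 0xac80
  opcode bits[15:10]=0x2b: pop/R
  rd: (w>>7)&0x7=0x1 → %r1
off 0x02: read 04 d7 as little → 0xd704
  opcode bits[15:10]=0x35: lsli/RI
  rd: (w>>7)&0x7=0x6 → %r6
  imm: (w>>0)&0x7f=0x4 → 4

pop %r1; lsli %r6, 4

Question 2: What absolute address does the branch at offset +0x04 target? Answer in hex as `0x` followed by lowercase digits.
off 0x04: read fe 53 as little → 0x53fe
  top 6b → 0x14 → goto [J]
  [9:0] imm=1022 (s10→-2) = -2
  target = base 0x60ae + off 0x04 + 2 + imm -2 = 0x60b2

0x60b2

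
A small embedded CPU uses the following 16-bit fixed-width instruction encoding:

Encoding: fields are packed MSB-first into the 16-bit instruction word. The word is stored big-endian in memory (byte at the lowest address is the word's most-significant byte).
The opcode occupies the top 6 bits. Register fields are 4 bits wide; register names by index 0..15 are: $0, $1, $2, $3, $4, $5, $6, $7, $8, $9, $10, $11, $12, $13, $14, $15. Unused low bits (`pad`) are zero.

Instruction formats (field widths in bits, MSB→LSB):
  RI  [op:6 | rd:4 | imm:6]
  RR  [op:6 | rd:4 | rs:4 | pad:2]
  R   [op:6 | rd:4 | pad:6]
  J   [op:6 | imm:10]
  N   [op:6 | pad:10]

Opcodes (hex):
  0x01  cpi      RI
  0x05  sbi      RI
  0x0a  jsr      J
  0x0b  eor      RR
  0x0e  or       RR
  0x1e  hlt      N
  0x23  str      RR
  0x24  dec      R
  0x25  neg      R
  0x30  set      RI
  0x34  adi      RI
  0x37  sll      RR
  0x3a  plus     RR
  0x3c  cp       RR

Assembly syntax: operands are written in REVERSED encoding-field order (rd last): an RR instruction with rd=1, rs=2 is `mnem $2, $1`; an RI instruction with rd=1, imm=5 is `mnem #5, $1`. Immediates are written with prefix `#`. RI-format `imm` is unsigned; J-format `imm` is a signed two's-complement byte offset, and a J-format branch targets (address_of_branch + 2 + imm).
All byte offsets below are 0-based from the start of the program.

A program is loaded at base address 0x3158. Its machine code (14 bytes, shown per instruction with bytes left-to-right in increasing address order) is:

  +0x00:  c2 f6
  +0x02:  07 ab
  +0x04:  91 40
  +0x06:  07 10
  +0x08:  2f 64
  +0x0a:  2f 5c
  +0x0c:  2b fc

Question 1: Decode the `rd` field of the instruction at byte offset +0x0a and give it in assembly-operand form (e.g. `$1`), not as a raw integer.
@+0a  big-endian(2f 5c) = 0x2f5c
  op=0x2f5c>>10=0xb ⇒ eor (RR)
  [9:6] rd=13 = $13
  [5:2] rs=7 = $7

$13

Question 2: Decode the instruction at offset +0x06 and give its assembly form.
[06] 07 10 → 0x0710
  opcode bits[15:10]=0x1: cpi/RI
  [9:6] rd=12 = $12
  [5:0] imm=16 = #16

cpi #16, $12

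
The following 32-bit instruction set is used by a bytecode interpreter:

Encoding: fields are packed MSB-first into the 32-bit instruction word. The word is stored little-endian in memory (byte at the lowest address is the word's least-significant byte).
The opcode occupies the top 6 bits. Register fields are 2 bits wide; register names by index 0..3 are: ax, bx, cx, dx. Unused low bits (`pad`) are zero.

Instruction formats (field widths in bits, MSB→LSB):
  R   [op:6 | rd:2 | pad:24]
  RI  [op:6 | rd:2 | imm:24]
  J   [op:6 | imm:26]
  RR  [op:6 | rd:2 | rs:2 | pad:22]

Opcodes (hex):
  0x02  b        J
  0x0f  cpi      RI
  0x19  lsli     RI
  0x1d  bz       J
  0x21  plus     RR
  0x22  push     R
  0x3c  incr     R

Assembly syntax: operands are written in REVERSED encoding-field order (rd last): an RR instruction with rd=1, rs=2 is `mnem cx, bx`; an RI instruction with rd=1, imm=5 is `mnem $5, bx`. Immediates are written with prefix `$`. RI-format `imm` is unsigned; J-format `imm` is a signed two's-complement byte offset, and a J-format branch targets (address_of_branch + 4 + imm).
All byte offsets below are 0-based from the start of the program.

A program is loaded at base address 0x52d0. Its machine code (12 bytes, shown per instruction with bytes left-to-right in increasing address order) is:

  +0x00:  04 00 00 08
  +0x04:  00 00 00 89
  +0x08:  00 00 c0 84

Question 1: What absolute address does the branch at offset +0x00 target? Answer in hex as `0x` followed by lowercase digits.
@+00  little-endian(04 00 00 08) = 0x08000004
  op=0x08000004>>26=0x2 ⇒ b (J)
  [25:0] imm=4 = $4
  target = base 0x52d0 + off 0x00 + 4 + imm 4 = 0x52d8

0x52d8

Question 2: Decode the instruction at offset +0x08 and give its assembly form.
[08] 00 00 c0 84 → 0x84c00000
  op=0x84c00000>>26=0x21 ⇒ plus (RR)
  [25:24] rd=0 = ax
  [23:22] rs=3 = dx

plus dx, ax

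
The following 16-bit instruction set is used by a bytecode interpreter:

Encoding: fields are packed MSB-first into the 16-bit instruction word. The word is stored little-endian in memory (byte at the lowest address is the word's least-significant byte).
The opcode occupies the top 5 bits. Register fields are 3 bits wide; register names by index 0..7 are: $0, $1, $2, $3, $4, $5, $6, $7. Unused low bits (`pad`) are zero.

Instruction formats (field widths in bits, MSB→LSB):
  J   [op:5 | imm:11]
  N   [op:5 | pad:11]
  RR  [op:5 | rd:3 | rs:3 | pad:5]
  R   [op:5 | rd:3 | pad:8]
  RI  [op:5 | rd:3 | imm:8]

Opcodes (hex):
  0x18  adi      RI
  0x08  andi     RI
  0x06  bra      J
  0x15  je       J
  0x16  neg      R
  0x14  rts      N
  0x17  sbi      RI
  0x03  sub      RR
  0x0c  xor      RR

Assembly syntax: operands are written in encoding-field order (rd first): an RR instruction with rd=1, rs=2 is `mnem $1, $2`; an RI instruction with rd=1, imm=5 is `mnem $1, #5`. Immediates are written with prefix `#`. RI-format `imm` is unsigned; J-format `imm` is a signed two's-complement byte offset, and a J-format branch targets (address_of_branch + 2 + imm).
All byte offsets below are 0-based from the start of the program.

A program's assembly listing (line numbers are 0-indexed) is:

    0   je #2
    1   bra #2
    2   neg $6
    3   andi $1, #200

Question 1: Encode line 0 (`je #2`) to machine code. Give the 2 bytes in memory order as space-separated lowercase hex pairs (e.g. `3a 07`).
line 0 (je): pack op=0x15:5|imm=2:11 = 0xa802; little→ 02 a8

02 a8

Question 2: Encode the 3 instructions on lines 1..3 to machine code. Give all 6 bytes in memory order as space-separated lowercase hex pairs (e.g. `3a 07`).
02 30 00 b6 c8 41

line 1 (bra): pack op=0x6:5|imm=2:11 = 0x3002; little→ 02 30
line 2 (neg): pack op=0x16:5|rd=6:3|pad=0:8 = 0xb600; little→ 00 b6
line 3 (andi): pack op=0x8:5|rd=1:3|imm=200:8 = 0x41c8; little→ c8 41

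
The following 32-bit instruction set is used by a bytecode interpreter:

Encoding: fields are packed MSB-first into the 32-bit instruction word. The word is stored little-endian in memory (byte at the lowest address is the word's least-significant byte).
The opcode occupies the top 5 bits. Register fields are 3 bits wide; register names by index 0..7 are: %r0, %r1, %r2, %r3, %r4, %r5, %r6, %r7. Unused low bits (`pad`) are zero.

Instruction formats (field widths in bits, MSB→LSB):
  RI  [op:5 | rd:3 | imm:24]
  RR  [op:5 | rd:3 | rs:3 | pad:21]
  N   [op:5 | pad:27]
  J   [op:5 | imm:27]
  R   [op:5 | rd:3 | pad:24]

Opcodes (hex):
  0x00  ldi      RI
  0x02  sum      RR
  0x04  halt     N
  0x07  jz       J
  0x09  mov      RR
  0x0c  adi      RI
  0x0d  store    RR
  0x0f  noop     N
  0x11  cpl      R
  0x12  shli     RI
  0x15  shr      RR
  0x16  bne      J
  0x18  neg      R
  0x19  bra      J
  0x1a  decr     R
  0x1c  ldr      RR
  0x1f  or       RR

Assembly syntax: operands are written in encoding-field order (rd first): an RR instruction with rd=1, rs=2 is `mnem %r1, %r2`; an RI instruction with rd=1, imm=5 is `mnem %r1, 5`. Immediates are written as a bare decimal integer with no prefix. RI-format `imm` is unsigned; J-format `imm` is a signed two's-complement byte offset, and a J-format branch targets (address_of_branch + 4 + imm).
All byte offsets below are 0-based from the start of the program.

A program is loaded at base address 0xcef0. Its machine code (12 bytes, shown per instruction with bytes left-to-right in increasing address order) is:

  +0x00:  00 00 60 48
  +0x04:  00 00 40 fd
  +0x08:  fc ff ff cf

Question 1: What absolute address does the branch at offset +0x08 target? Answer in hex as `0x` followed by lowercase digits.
[08] fc ff ff cf → 0xcffffffc
  op=0xcffffffc>>27=0x19 ⇒ bra (J)
  [26:0] imm=134217724 (s27→-4) = -4
  target = base 0xcef0 + off 0x08 + 4 + imm -4 = 0xcef8

0xcef8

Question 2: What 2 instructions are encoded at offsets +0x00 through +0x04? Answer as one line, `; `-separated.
+0x00: 00 00 60 48 ⇒ word 0x48600000 (little)
  top 5b → 0x9 → mov [RR]
  rd@[26:24]=0x0 ⇒ %r0
  rs@[23:21]=0x3 ⇒ %r3
+0x04: 00 00 40 fd ⇒ word 0xfd400000 (little)
  top 5b → 0x1f → or [RR]
  rd@[26:24]=0x5 ⇒ %r5
  rs@[23:21]=0x2 ⇒ %r2

mov %r0, %r3; or %r5, %r2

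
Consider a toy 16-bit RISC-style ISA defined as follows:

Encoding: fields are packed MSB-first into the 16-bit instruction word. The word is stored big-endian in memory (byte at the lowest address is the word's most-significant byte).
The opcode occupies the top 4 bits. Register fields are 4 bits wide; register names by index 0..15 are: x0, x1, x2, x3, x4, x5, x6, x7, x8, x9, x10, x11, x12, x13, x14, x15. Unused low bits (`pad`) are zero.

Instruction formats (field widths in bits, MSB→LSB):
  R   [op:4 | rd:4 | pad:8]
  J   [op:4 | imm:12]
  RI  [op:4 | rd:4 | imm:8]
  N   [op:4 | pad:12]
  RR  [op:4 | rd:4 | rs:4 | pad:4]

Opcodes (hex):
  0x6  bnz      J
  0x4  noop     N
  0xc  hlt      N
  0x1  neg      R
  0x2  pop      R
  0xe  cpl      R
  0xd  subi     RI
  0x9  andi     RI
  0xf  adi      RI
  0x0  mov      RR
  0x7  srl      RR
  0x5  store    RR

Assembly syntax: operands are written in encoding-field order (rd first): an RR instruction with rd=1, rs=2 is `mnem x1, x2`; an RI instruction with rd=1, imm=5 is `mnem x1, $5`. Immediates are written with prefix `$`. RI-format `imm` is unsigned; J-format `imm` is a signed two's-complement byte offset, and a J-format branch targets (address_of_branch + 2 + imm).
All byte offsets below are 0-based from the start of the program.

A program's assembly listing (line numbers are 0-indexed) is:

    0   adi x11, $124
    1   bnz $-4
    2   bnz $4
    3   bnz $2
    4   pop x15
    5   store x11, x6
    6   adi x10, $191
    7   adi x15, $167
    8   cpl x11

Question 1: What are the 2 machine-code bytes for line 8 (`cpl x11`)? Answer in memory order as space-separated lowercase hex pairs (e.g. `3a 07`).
eb 00

L8: cpl op=0xe:4|rd=11:4|pad=0:8 ⇒ 0xeb00 ⇒ big eb 00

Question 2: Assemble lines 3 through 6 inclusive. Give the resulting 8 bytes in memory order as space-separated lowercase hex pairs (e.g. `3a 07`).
3. bnz fields op=0x6:4|imm=2:12 → word 6002h → 60 02
4. pop fields op=0x2:4|rd=15:4|pad=0:8 → word 2f00h → 2f 00
5. store fields op=0x5:4|rd=11:4|rs=6:4|pad=0:4 → word 5b60h → 5b 60
6. adi fields op=0xf:4|rd=10:4|imm=191:8 → word fabfh → fa bf

60 02 2f 00 5b 60 fa bf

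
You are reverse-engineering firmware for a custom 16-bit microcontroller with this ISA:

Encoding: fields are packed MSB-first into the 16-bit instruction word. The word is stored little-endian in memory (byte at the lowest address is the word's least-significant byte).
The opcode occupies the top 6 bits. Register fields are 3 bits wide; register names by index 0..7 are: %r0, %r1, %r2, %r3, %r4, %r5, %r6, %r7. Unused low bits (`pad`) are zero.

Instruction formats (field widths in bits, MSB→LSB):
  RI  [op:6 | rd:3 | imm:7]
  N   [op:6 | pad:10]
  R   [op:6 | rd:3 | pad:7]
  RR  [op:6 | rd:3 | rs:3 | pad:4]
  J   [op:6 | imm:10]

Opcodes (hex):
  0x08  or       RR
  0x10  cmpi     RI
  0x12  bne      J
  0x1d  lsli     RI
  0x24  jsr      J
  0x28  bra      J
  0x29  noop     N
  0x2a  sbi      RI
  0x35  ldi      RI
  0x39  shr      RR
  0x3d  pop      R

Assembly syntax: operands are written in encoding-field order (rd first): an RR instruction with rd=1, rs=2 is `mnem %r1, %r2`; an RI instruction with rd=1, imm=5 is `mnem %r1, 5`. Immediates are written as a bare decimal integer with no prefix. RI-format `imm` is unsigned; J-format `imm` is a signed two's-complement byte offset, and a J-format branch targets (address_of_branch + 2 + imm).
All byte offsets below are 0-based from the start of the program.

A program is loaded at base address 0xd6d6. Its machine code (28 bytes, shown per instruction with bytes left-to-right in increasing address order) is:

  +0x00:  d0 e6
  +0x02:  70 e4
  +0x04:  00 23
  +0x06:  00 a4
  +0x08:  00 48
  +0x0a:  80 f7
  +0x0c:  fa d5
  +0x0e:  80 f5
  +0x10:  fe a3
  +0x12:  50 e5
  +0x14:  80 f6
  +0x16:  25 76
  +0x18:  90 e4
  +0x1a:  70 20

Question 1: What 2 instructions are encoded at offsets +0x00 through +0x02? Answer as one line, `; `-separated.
shr %r5, %r5; shr %r0, %r7

[00] d0 e6 → 0xe6d0
  opcode bits[15:10]=0x39: shr/RR
  rd: (w>>7)&0x7=0x5 → %r5
  rs: (w>>4)&0x7=0x5 → %r5
[02] 70 e4 → 0xe470
  opcode bits[15:10]=0x39: shr/RR
  rd: (w>>7)&0x7=0x0 → %r0
  rs: (w>>4)&0x7=0x7 → %r7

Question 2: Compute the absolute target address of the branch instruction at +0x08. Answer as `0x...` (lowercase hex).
0xd6e0

[08] 00 48 → 0x4800
  opcode bits[15:10]=0x12: bne/J
  imm: (w>>0)&0x3ff=0x0 → 0
  target = base 0xd6d6 + off 0x08 + 2 + imm 0 = 0xd6e0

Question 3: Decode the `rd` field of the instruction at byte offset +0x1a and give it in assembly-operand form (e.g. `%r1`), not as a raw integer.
%r0

[1a] 70 20 → 0x2070
  opcode bits[15:10]=0x8: or/RR
  rd: (w>>7)&0x7=0x0 → %r0
  rs: (w>>4)&0x7=0x7 → %r7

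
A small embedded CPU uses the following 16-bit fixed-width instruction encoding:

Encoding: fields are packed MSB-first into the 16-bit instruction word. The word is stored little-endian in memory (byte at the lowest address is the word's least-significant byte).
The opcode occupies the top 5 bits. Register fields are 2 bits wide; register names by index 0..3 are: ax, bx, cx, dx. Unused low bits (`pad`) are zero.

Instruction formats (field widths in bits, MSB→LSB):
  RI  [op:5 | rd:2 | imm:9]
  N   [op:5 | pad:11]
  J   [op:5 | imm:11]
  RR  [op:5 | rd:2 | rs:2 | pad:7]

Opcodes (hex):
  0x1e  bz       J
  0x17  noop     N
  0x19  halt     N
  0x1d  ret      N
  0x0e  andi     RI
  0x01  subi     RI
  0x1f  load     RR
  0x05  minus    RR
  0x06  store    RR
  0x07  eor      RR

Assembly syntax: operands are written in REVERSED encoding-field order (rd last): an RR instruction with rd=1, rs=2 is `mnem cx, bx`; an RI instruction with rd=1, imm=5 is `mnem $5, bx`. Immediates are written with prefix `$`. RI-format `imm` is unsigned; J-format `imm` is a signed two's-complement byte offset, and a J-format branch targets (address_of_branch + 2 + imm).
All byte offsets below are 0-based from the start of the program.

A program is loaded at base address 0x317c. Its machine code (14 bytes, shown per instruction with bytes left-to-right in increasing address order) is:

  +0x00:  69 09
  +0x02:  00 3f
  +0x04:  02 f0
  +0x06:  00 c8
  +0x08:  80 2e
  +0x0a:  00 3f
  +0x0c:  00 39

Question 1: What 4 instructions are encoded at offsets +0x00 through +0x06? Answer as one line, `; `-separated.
+0x00: 69 09 ⇒ word 0x0969 (little)
  op=0x0969>>11=0x1 ⇒ subi (RI)
  [10:9] rd=0 = ax
  [8:0] imm=361 = $361
+0x02: 00 3f ⇒ word 0x3f00 (little)
  op=0x3f00>>11=0x7 ⇒ eor (RR)
  [10:9] rd=3 = dx
  [8:7] rs=2 = cx
+0x04: 02 f0 ⇒ word 0xf002 (little)
  op=0xf002>>11=0x1e ⇒ bz (J)
  [10:0] imm=2 = $2
+0x06: 00 c8 ⇒ word 0xc800 (little)
  op=0xc800>>11=0x19 ⇒ halt (N)

subi $361, ax; eor cx, dx; bz $2; halt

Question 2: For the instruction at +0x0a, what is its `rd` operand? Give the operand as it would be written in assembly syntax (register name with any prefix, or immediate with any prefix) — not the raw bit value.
dx

[0a] 00 3f → 0x3f00
  op=0x3f00>>11=0x7 ⇒ eor (RR)
  rd: (w>>9)&0x3=0x3 → dx
  rs: (w>>7)&0x3=0x2 → cx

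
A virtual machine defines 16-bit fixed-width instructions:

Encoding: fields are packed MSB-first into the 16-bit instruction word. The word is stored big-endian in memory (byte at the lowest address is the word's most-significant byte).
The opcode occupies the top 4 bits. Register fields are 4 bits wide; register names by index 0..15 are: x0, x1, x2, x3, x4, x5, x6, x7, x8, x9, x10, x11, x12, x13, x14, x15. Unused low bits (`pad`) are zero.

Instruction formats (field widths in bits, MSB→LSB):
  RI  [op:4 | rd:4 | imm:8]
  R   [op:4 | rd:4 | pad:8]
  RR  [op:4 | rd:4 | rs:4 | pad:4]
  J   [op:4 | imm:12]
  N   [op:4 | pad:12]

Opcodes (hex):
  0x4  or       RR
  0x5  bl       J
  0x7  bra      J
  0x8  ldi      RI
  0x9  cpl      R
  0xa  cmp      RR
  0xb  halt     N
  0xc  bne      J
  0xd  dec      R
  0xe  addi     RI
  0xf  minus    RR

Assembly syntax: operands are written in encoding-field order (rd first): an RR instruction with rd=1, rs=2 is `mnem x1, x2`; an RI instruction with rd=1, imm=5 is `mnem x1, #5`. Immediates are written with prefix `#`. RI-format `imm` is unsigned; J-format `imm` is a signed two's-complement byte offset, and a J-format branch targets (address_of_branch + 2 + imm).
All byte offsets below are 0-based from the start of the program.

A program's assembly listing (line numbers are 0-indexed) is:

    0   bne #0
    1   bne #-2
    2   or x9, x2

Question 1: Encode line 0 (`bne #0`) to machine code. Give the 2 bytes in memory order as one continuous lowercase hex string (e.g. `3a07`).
line 0 (bne): pack op=0xc:4|imm=0:12 = 0xc000; big→ c0 00

c000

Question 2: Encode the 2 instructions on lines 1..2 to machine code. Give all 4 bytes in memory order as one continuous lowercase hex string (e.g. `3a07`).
cffe4920

1. bne fields op=0xc:4|imm=-2:12 → word cffeh → cf fe
2. or fields op=0x4:4|rd=9:4|rs=2:4|pad=0:4 → word 4920h → 49 20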